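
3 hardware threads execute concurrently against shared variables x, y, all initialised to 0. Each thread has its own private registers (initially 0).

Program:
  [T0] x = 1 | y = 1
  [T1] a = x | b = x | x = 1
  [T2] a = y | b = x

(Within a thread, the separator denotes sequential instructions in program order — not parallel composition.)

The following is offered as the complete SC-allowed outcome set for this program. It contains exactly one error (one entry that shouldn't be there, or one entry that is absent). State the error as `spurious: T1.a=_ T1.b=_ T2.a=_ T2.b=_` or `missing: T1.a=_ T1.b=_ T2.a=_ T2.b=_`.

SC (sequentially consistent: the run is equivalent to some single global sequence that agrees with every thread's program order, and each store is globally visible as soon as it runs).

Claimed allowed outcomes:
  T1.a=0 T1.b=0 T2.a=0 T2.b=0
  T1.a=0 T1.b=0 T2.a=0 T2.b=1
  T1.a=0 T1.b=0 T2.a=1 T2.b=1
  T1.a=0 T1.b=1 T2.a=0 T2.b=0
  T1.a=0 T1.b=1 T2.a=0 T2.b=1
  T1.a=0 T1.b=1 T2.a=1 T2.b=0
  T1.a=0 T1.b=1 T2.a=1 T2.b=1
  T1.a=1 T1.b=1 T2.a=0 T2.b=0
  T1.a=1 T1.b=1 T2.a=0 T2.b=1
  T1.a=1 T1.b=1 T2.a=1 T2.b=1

spurious: T1.a=0 T1.b=1 T2.a=1 T2.b=0

outcome vector order: (T1.a,T1.b,T2.a,T2.b)
under SC → <0 0 0 0>, <0 0 0 1>, <0 0 1 1>, <0 1 0 0>, <0 1 0 1>, <0 1 1 1>, <1 1 0 0>, <1 1 0 1>, <1 1 1 1>
claimed∖SC = {<0 1 1 0>}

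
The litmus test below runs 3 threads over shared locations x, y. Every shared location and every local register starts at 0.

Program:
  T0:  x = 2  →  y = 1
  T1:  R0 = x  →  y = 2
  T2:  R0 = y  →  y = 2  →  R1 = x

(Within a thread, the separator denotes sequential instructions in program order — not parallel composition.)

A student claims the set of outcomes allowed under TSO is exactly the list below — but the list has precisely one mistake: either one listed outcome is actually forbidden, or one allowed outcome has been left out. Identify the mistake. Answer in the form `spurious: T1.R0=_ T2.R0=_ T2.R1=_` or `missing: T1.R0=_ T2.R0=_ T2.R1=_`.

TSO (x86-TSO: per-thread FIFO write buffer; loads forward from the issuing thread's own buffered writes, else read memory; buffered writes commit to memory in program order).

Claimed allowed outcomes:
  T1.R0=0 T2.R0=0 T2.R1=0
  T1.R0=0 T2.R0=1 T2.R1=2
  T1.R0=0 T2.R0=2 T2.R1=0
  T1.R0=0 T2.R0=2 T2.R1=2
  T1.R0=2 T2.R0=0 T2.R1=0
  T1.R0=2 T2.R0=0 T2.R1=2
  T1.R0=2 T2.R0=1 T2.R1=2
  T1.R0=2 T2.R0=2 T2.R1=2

outcome vector order: (T1.R0,T2.R0,T2.R1)
TSO: 9 outcomes — {(0,0,0) (0,0,2) (0,1,2) (0,2,0) (0,2,2) (2,0,0) (2,0,2) (2,1,2) (2,2,2)}
TSO∖claimed = {(0,0,2)}

missing: T1.R0=0 T2.R0=0 T2.R1=2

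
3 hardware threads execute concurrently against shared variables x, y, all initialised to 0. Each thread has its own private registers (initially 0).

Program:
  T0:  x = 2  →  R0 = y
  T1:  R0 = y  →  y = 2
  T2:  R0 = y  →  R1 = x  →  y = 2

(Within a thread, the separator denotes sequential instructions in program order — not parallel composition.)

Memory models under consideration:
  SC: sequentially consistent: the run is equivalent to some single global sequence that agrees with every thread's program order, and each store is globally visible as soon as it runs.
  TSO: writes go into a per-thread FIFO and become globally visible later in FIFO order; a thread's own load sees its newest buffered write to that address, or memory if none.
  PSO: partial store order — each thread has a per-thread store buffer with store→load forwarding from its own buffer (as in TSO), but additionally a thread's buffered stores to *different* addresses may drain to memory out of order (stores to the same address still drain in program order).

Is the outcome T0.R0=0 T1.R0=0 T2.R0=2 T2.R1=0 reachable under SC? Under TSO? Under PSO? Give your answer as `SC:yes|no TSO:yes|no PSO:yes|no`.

outcome vector order: (T0.R0,T1.R0,T2.R0,T2.R1)
[SC] allowed = {<0 0 0 0>; <0 0 0 2>; <0 0 2 2>; <0 2 0 0>; <0 2 0 2>; <2 0 0 0>; <2 0 0 2>; <2 0 2 0>; <2 0 2 2>; <2 2 0 0>; <2 2 0 2>}
[TSO] allowed = {<0 0 0 0>; <0 0 0 2>; <0 0 2 0>; <0 0 2 2>; <0 2 0 0>; <0 2 0 2>; <2 0 0 0>; <2 0 0 2>; <2 0 2 0>; <2 0 2 2>; <2 2 0 0>; <2 2 0 2>}
[PSO] allowed = {<0 0 0 0>; <0 0 0 2>; <0 0 2 0>; <0 0 2 2>; <0 2 0 0>; <0 2 0 2>; <2 0 0 0>; <2 0 0 2>; <2 0 2 0>; <2 0 2 2>; <2 2 0 0>; <2 2 0 2>}
target <0 0 2 0> ∈ {TSO,PSO}

SC:no TSO:yes PSO:yes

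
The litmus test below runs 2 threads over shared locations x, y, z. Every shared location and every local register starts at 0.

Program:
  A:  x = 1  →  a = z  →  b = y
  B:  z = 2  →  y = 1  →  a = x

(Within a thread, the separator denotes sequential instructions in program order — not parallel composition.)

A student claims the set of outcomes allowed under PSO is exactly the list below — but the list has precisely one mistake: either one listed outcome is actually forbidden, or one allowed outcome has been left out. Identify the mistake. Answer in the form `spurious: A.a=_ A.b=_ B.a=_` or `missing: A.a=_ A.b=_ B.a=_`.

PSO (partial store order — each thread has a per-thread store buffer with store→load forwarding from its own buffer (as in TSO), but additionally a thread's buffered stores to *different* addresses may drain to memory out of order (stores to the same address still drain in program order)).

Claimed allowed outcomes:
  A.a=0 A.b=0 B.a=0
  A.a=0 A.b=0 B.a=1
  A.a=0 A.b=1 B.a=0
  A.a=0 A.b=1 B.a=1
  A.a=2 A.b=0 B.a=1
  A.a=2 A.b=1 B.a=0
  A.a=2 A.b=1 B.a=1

missing: A.a=2 A.b=0 B.a=0

outcome vector order: (A.a,A.b,B.a)
PSO (8): 000 001 010 011 200 201 210 211
PSO∖claimed = {200}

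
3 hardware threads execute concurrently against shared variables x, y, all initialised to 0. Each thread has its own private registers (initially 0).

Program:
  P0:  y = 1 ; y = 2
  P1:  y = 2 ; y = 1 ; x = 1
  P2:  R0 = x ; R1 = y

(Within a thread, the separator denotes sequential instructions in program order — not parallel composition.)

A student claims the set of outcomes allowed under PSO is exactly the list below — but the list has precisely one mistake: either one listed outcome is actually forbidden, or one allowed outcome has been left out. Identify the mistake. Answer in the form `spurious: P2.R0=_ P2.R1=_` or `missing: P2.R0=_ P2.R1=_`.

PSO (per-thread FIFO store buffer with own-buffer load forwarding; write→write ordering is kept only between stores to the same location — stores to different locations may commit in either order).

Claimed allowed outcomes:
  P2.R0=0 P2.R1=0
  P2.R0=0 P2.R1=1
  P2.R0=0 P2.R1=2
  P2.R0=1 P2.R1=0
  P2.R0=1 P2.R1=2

outcome vector order: (P2.R0,P2.R1)
PSO: 6 outcomes — {<0 0>, <0 1>, <0 2>, <1 0>, <1 1>, <1 2>}
PSO∖claimed = {<1 1>}

missing: P2.R0=1 P2.R1=1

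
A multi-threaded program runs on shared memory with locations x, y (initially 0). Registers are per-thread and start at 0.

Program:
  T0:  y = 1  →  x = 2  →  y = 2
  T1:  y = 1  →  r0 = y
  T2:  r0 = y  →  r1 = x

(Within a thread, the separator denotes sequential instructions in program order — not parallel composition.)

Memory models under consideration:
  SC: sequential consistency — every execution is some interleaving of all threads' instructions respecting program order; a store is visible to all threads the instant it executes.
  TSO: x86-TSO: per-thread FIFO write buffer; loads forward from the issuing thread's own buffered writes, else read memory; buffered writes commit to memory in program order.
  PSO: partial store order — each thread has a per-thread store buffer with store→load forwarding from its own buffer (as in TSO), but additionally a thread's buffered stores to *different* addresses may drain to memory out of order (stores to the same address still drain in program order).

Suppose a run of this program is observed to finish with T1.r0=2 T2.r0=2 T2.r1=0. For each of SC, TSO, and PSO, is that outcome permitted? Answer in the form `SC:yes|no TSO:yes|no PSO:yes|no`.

SC:no TSO:no PSO:yes

outcome vector order: (T1.r0,T2.r0,T2.r1)
SC (10): 1/0/0; 1/0/2; 1/1/0; 1/1/2; 1/2/2; 2/0/0; 2/0/2; 2/1/0; 2/1/2; 2/2/2
TSO (10): 1/0/0; 1/0/2; 1/1/0; 1/1/2; 1/2/2; 2/0/0; 2/0/2; 2/1/0; 2/1/2; 2/2/2
PSO (12): 1/0/0; 1/0/2; 1/1/0; 1/1/2; 1/2/0; 1/2/2; 2/0/0; 2/0/2; 2/1/0; 2/1/2; 2/2/0; 2/2/2
target 2/2/0 ∈ {PSO}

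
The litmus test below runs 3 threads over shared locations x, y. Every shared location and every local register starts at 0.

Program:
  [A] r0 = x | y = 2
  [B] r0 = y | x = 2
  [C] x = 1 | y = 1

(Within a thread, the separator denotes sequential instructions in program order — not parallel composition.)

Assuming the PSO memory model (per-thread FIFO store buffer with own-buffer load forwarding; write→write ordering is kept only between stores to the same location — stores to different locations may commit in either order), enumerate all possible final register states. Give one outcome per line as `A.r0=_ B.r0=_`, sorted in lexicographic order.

outcome vector order: (A.r0,B.r0)
|PSO outcomes| = 8

A.r0=0 B.r0=0
A.r0=0 B.r0=1
A.r0=0 B.r0=2
A.r0=1 B.r0=0
A.r0=1 B.r0=1
A.r0=1 B.r0=2
A.r0=2 B.r0=0
A.r0=2 B.r0=1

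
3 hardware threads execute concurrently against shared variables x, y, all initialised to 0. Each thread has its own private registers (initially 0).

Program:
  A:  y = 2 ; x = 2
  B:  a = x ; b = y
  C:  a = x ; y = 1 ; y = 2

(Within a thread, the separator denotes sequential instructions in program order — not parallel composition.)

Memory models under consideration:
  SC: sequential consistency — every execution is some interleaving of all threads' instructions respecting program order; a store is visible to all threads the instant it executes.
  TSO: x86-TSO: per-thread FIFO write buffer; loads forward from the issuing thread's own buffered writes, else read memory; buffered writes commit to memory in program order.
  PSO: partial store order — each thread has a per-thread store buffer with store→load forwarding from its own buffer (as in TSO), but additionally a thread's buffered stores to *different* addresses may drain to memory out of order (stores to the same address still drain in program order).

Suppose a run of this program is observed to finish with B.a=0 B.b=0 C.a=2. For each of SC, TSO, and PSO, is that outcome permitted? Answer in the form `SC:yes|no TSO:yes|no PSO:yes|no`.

SC:yes TSO:yes PSO:yes

outcome vector order: (B.a,B.b,C.a)
SC: 10 outcomes — {<0 0 0>, <0 0 2>, <0 1 0>, <0 1 2>, <0 2 0>, <0 2 2>, <2 1 0>, <2 1 2>, <2 2 0>, <2 2 2>}
TSO: 10 outcomes — {<0 0 0>, <0 0 2>, <0 1 0>, <0 1 2>, <0 2 0>, <0 2 2>, <2 1 0>, <2 1 2>, <2 2 0>, <2 2 2>}
PSO: 12 outcomes — {<0 0 0>, <0 0 2>, <0 1 0>, <0 1 2>, <0 2 0>, <0 2 2>, <2 0 0>, <2 0 2>, <2 1 0>, <2 1 2>, <2 2 0>, <2 2 2>}
target <0 0 2> ∈ {SC,TSO,PSO}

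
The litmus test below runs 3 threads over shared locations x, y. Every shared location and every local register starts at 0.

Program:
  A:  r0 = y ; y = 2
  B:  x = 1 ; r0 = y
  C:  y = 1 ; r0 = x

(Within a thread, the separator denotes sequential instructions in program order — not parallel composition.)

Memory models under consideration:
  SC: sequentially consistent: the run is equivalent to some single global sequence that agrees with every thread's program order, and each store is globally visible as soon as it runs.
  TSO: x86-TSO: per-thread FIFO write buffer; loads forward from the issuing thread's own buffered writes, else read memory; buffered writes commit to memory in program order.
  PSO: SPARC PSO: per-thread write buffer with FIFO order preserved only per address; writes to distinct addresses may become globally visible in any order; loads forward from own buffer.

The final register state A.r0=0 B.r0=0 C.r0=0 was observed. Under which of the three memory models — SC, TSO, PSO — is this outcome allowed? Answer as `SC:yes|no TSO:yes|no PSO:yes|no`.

outcome vector order: (A.r0,B.r0,C.r0)
[SC] allowed = {0/0/1; 0/1/0; 0/1/1; 0/2/0; 0/2/1; 1/0/1; 1/1/0; 1/1/1; 1/2/0; 1/2/1}
[TSO] allowed = {0/0/0; 0/0/1; 0/1/0; 0/1/1; 0/2/0; 0/2/1; 1/0/0; 1/0/1; 1/1/0; 1/1/1; 1/2/0; 1/2/1}
[PSO] allowed = {0/0/0; 0/0/1; 0/1/0; 0/1/1; 0/2/0; 0/2/1; 1/0/0; 1/0/1; 1/1/0; 1/1/1; 1/2/0; 1/2/1}
target 0/0/0 ∈ {TSO,PSO}

SC:no TSO:yes PSO:yes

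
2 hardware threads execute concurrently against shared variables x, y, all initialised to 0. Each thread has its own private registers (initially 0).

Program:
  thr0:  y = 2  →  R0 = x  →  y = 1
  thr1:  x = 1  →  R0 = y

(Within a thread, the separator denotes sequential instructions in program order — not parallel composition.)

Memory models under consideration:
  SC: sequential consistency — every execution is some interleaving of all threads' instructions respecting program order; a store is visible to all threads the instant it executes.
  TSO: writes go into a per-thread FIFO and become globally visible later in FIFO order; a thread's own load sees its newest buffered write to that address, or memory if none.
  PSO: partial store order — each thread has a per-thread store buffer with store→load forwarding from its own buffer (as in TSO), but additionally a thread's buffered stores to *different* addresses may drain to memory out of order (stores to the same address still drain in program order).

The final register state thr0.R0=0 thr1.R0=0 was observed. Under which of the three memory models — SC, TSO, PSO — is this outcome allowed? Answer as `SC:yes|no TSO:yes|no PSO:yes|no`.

SC:no TSO:yes PSO:yes

outcome vector order: (thr0.R0,thr1.R0)
SC: 5 outcomes — {0/1, 0/2, 1/0, 1/1, 1/2}
TSO: 6 outcomes — {0/0, 0/1, 0/2, 1/0, 1/1, 1/2}
PSO: 6 outcomes — {0/0, 0/1, 0/2, 1/0, 1/1, 1/2}
target 0/0 ∈ {TSO,PSO}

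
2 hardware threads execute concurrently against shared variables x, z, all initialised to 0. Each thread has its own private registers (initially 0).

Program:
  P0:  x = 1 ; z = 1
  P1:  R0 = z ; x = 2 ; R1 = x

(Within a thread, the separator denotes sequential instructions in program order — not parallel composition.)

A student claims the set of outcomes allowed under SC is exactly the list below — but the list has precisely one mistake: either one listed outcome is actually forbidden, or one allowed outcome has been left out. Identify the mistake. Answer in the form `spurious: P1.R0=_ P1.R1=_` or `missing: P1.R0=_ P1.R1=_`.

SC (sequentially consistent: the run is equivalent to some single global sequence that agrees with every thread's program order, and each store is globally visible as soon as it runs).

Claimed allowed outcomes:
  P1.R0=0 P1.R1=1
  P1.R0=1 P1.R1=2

missing: P1.R0=0 P1.R1=2

outcome vector order: (P1.R0,P1.R1)
SC: 3 outcomes — {<0 1> <0 2> <1 2>}
SC∖claimed = {<0 2>}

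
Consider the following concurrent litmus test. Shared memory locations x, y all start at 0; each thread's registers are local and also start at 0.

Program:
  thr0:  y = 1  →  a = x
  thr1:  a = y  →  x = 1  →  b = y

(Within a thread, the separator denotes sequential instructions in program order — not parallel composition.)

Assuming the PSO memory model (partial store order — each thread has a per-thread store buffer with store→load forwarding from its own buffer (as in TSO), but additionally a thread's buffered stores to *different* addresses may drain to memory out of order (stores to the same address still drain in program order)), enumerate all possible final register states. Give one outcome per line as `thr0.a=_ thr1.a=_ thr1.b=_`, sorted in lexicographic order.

thr0.a=0 thr1.a=0 thr1.b=0
thr0.a=0 thr1.a=0 thr1.b=1
thr0.a=0 thr1.a=1 thr1.b=1
thr0.a=1 thr1.a=0 thr1.b=0
thr0.a=1 thr1.a=0 thr1.b=1
thr0.a=1 thr1.a=1 thr1.b=1

outcome vector order: (thr0.a,thr1.a,thr1.b)
|PSO outcomes| = 6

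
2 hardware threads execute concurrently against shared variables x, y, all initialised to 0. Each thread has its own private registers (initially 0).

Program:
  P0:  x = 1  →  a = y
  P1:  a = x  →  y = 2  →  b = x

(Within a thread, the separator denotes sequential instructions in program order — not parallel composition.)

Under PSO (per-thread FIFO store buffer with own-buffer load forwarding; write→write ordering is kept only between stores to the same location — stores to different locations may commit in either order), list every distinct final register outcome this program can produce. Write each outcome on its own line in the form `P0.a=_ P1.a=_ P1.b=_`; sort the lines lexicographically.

P0.a=0 P1.a=0 P1.b=0
P0.a=0 P1.a=0 P1.b=1
P0.a=0 P1.a=1 P1.b=1
P0.a=2 P1.a=0 P1.b=0
P0.a=2 P1.a=0 P1.b=1
P0.a=2 P1.a=1 P1.b=1

outcome vector order: (P0.a,P1.a,P1.b)
|PSO outcomes| = 6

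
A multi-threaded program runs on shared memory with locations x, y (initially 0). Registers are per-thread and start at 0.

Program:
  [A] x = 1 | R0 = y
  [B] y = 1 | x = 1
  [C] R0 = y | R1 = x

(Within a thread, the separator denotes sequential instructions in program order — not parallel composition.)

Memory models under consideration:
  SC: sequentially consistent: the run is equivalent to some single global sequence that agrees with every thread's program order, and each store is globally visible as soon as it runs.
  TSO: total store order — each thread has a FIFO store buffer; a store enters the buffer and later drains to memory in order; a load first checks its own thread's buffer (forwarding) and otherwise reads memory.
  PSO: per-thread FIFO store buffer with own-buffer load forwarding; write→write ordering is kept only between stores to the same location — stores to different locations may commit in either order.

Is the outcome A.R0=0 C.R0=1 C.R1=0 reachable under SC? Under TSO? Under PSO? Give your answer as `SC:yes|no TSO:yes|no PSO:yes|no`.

SC:no TSO:yes PSO:yes

outcome vector order: (A.R0,C.R0,C.R1)
under SC → <0 0 0>, <0 0 1>, <0 1 1>, <1 0 0>, <1 0 1>, <1 1 0>, <1 1 1>
under TSO → <0 0 0>, <0 0 1>, <0 1 0>, <0 1 1>, <1 0 0>, <1 0 1>, <1 1 0>, <1 1 1>
under PSO → <0 0 0>, <0 0 1>, <0 1 0>, <0 1 1>, <1 0 0>, <1 0 1>, <1 1 0>, <1 1 1>
target <0 1 0> ∈ {TSO,PSO}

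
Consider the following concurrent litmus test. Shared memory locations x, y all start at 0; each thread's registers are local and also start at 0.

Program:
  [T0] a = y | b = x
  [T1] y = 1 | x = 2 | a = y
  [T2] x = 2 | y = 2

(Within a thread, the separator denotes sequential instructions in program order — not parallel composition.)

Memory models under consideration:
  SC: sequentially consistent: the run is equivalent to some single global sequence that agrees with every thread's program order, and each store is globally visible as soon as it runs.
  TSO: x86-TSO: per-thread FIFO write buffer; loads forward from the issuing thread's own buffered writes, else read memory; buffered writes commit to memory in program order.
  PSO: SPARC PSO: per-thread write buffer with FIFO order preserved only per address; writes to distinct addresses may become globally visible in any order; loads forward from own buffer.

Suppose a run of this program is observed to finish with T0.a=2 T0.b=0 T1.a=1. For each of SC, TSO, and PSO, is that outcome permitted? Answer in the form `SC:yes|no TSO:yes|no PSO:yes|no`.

outcome vector order: (T0.a,T0.b,T1.a)
[SC] allowed = {(0,0,1), (0,0,2), (0,2,1), (0,2,2), (1,0,1), (1,0,2), (1,2,1), (1,2,2), (2,2,1), (2,2,2)}
[TSO] allowed = {(0,0,1), (0,0,2), (0,2,1), (0,2,2), (1,0,1), (1,0,2), (1,2,1), (1,2,2), (2,2,1), (2,2,2)}
[PSO] allowed = {(0,0,1), (0,0,2), (0,2,1), (0,2,2), (1,0,1), (1,0,2), (1,2,1), (1,2,2), (2,0,1), (2,0,2), (2,2,1), (2,2,2)}
target (2,0,1) ∈ {PSO}

SC:no TSO:no PSO:yes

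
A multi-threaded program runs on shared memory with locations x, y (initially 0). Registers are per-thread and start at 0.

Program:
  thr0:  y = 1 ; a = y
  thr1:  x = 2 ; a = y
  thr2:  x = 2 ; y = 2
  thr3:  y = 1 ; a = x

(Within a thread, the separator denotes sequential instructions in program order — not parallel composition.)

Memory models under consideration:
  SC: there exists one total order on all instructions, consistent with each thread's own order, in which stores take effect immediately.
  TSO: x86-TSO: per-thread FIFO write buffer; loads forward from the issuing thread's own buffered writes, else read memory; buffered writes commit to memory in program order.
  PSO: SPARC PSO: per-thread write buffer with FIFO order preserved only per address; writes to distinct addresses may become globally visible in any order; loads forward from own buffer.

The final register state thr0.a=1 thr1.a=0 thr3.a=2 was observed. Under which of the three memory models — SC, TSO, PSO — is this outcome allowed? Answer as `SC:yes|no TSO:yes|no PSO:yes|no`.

outcome vector order: (thr0.a,thr1.a,thr3.a)
[SC] allowed = {1/0/2 1/1/0 1/1/2 1/2/0 1/2/2 2/0/2 2/1/0 2/1/2 2/2/0 2/2/2}
[TSO] allowed = {1/0/0 1/0/2 1/1/0 1/1/2 1/2/0 1/2/2 2/0/0 2/0/2 2/1/0 2/1/2 2/2/0 2/2/2}
[PSO] allowed = {1/0/0 1/0/2 1/1/0 1/1/2 1/2/0 1/2/2 2/0/0 2/0/2 2/1/0 2/1/2 2/2/0 2/2/2}
target 1/0/2 ∈ {SC,TSO,PSO}

SC:yes TSO:yes PSO:yes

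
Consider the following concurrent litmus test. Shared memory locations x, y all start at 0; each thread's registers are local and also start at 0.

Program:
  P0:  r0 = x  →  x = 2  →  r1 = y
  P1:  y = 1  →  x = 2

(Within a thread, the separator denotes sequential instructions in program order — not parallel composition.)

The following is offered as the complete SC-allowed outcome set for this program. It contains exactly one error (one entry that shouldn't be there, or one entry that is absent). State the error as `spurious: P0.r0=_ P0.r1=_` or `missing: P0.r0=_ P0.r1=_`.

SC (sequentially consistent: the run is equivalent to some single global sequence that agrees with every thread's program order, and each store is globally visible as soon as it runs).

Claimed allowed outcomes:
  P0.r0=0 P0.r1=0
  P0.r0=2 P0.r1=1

outcome vector order: (P0.r0,P0.r1)
under SC → <0 0>, <0 1>, <2 1>
SC∖claimed = {<0 1>}

missing: P0.r0=0 P0.r1=1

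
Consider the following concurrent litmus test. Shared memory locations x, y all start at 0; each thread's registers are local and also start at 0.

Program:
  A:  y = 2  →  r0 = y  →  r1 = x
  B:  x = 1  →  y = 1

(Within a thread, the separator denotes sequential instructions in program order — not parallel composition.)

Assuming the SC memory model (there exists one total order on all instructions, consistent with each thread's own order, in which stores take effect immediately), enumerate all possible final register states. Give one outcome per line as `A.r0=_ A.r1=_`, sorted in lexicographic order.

outcome vector order: (A.r0,A.r1)
|SC outcomes| = 3

A.r0=1 A.r1=1
A.r0=2 A.r1=0
A.r0=2 A.r1=1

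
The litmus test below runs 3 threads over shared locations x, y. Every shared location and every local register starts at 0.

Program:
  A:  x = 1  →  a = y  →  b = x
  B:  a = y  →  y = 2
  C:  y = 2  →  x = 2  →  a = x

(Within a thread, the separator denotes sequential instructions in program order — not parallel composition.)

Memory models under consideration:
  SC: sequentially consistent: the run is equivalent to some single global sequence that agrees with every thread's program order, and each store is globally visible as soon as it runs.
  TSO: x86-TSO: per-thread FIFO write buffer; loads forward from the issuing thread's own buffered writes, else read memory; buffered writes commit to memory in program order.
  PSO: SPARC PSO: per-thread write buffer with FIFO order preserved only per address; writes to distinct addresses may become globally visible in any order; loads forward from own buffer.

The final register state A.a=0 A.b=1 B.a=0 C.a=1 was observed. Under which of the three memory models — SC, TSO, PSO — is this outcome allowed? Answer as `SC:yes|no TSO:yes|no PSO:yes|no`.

outcome vector order: (A.a,A.b,B.a,C.a)
SC (10): 0/1/0/2, 0/1/2/2, 0/2/0/2, 0/2/2/2, 2/1/0/1, 2/1/0/2, 2/1/2/1, 2/1/2/2, 2/2/0/2, 2/2/2/2
TSO (12): 0/1/0/1, 0/1/0/2, 0/1/2/1, 0/1/2/2, 0/2/0/2, 0/2/2/2, 2/1/0/1, 2/1/0/2, 2/1/2/1, 2/1/2/2, 2/2/0/2, 2/2/2/2
PSO (12): 0/1/0/1, 0/1/0/2, 0/1/2/1, 0/1/2/2, 0/2/0/2, 0/2/2/2, 2/1/0/1, 2/1/0/2, 2/1/2/1, 2/1/2/2, 2/2/0/2, 2/2/2/2
target 0/1/0/1 ∈ {TSO,PSO}

SC:no TSO:yes PSO:yes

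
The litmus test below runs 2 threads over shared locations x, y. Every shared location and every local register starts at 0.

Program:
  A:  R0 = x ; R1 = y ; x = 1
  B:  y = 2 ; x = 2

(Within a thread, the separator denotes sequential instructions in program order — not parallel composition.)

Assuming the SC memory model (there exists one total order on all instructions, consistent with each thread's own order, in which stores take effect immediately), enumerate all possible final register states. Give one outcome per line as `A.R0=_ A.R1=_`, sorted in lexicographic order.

A.R0=0 A.R1=0
A.R0=0 A.R1=2
A.R0=2 A.R1=2

outcome vector order: (A.R0,A.R1)
|SC outcomes| = 3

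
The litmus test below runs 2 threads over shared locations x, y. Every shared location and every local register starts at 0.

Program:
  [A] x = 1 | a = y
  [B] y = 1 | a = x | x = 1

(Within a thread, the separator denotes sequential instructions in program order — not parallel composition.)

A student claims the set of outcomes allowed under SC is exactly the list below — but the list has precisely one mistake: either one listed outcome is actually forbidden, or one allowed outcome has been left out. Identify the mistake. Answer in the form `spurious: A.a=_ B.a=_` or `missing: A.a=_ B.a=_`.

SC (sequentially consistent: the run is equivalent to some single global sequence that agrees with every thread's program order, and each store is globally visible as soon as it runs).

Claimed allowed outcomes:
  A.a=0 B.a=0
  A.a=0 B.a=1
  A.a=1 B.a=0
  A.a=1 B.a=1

outcome vector order: (A.a,B.a)
under SC → 01; 10; 11
claimed∖SC = {00}

spurious: A.a=0 B.a=0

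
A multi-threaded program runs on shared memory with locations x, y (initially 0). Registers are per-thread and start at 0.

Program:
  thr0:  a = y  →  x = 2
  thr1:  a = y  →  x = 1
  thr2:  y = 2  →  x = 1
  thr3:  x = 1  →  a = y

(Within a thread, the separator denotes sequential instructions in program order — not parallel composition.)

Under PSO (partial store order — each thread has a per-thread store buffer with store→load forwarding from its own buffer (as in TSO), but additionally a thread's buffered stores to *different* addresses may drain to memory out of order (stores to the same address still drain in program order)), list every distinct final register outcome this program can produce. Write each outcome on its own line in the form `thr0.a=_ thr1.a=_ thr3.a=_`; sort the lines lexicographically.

outcome vector order: (thr0.a,thr1.a,thr3.a)
|PSO outcomes| = 8

thr0.a=0 thr1.a=0 thr3.a=0
thr0.a=0 thr1.a=0 thr3.a=2
thr0.a=0 thr1.a=2 thr3.a=0
thr0.a=0 thr1.a=2 thr3.a=2
thr0.a=2 thr1.a=0 thr3.a=0
thr0.a=2 thr1.a=0 thr3.a=2
thr0.a=2 thr1.a=2 thr3.a=0
thr0.a=2 thr1.a=2 thr3.a=2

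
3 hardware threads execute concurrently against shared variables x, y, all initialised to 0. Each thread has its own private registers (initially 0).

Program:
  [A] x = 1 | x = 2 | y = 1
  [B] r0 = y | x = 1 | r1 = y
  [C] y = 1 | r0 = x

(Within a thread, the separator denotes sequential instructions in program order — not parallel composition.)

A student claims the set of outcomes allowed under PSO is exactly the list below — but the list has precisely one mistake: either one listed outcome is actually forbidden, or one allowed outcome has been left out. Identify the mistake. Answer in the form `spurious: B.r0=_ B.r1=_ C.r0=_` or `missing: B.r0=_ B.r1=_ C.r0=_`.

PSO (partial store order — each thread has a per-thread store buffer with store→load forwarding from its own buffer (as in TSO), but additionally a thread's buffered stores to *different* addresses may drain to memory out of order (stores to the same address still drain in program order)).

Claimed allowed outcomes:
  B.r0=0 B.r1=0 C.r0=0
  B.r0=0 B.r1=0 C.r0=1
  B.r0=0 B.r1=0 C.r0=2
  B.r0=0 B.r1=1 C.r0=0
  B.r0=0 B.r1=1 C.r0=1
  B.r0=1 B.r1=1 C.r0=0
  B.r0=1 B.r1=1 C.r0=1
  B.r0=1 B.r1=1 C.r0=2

missing: B.r0=0 B.r1=1 C.r0=2

outcome vector order: (B.r0,B.r1,C.r0)
[PSO] allowed = {(0,0,0) (0,0,1) (0,0,2) (0,1,0) (0,1,1) (0,1,2) (1,1,0) (1,1,1) (1,1,2)}
PSO∖claimed = {(0,1,2)}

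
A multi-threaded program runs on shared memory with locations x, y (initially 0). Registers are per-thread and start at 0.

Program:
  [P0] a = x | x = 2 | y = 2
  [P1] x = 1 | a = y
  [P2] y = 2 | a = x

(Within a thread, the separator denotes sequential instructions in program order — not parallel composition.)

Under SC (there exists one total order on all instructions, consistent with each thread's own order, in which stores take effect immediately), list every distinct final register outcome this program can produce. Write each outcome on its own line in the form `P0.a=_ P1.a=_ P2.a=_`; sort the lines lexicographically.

P0.a=0 P1.a=0 P2.a=1
P0.a=0 P1.a=0 P2.a=2
P0.a=0 P1.a=2 P2.a=0
P0.a=0 P1.a=2 P2.a=1
P0.a=0 P1.a=2 P2.a=2
P0.a=1 P1.a=0 P2.a=1
P0.a=1 P1.a=0 P2.a=2
P0.a=1 P1.a=2 P2.a=0
P0.a=1 P1.a=2 P2.a=1
P0.a=1 P1.a=2 P2.a=2

outcome vector order: (P0.a,P1.a,P2.a)
|SC outcomes| = 10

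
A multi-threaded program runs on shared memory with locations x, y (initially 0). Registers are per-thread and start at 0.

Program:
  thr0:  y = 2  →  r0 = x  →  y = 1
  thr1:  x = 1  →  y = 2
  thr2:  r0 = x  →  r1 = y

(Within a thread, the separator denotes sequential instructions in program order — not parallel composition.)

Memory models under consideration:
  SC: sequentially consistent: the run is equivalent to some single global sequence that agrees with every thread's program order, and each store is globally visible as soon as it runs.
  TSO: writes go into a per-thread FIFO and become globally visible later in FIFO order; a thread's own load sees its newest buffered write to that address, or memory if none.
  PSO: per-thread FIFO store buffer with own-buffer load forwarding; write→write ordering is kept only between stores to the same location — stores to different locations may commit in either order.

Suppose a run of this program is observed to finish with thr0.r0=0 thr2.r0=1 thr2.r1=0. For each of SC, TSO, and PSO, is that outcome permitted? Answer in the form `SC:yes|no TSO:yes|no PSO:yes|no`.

outcome vector order: (thr0.r0,thr2.r0,thr2.r1)
SC: 11 outcomes — {<0 0 0>; <0 0 1>; <0 0 2>; <0 1 1>; <0 1 2>; <1 0 0>; <1 0 1>; <1 0 2>; <1 1 0>; <1 1 1>; <1 1 2>}
TSO: 12 outcomes — {<0 0 0>; <0 0 1>; <0 0 2>; <0 1 0>; <0 1 1>; <0 1 2>; <1 0 0>; <1 0 1>; <1 0 2>; <1 1 0>; <1 1 1>; <1 1 2>}
PSO: 12 outcomes — {<0 0 0>; <0 0 1>; <0 0 2>; <0 1 0>; <0 1 1>; <0 1 2>; <1 0 0>; <1 0 1>; <1 0 2>; <1 1 0>; <1 1 1>; <1 1 2>}
target <0 1 0> ∈ {TSO,PSO}

SC:no TSO:yes PSO:yes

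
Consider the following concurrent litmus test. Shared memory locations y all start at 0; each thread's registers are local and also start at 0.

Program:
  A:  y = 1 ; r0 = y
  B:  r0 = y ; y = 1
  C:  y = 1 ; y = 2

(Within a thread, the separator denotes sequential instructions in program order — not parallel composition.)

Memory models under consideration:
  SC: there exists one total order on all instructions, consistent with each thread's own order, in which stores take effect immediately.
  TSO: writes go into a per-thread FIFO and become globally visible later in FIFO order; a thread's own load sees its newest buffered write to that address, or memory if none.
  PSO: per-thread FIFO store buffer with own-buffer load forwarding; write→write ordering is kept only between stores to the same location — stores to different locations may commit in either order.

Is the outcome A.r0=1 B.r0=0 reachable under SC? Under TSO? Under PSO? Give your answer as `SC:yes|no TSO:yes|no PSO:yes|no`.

outcome vector order: (A.r0,B.r0)
[SC] allowed = {<1 0> <1 1> <1 2> <2 0> <2 1> <2 2>}
[TSO] allowed = {<1 0> <1 1> <1 2> <2 0> <2 1> <2 2>}
[PSO] allowed = {<1 0> <1 1> <1 2> <2 0> <2 1> <2 2>}
target <1 0> ∈ {SC,TSO,PSO}

SC:yes TSO:yes PSO:yes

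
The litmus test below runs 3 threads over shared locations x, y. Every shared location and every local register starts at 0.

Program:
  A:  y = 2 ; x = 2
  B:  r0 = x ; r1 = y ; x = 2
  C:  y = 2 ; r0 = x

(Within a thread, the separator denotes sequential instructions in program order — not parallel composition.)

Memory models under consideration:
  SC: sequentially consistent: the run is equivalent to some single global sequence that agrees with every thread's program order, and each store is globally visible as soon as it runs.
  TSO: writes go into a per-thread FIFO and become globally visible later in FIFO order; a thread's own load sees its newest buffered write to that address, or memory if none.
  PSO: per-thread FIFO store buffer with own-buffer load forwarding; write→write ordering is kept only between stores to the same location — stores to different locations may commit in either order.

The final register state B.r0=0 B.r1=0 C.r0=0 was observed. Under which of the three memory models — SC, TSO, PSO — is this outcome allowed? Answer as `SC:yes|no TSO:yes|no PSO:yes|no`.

SC:yes TSO:yes PSO:yes

outcome vector order: (B.r0,B.r1,C.r0)
[SC] allowed = {0/0/0, 0/0/2, 0/2/0, 0/2/2, 2/2/0, 2/2/2}
[TSO] allowed = {0/0/0, 0/0/2, 0/2/0, 0/2/2, 2/2/0, 2/2/2}
[PSO] allowed = {0/0/0, 0/0/2, 0/2/0, 0/2/2, 2/0/0, 2/0/2, 2/2/0, 2/2/2}
target 0/0/0 ∈ {SC,TSO,PSO}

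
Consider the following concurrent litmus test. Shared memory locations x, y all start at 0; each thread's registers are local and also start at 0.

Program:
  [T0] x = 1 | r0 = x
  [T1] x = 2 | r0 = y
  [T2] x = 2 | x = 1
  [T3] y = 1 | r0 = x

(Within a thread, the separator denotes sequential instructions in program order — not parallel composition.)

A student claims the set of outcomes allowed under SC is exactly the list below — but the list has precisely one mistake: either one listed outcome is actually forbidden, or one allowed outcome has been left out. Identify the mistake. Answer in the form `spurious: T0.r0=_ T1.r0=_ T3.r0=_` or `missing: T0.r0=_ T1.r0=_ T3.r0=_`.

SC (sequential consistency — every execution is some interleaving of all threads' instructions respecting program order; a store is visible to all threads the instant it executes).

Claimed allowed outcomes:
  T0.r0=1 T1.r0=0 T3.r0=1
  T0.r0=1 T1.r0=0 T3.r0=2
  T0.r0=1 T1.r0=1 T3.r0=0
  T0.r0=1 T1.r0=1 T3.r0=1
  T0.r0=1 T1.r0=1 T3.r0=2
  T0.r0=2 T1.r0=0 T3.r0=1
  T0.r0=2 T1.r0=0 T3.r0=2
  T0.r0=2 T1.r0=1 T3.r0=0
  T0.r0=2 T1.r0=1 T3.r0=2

outcome vector order: (T0.r0,T1.r0,T3.r0)
[SC] allowed = {101 102 110 111 112 201 202 210 211 212}
SC∖claimed = {211}

missing: T0.r0=2 T1.r0=1 T3.r0=1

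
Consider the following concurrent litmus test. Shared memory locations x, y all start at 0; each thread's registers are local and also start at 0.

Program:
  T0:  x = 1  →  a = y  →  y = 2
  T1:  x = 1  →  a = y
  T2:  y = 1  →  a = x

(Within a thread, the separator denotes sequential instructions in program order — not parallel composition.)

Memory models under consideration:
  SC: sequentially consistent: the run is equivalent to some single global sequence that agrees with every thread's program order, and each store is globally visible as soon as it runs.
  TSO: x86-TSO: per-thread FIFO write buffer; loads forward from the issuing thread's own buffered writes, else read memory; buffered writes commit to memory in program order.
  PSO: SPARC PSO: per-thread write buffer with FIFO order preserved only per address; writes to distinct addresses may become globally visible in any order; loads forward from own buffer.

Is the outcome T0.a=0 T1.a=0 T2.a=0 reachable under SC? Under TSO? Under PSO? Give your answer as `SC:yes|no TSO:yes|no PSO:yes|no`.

outcome vector order: (T0.a,T1.a,T2.a)
[SC] allowed = {0/0/1 0/1/1 0/2/1 1/0/1 1/1/0 1/1/1 1/2/0 1/2/1}
[TSO] allowed = {0/0/0 0/0/1 0/1/0 0/1/1 0/2/0 0/2/1 1/0/0 1/0/1 1/1/0 1/1/1 1/2/0 1/2/1}
[PSO] allowed = {0/0/0 0/0/1 0/1/0 0/1/1 0/2/0 0/2/1 1/0/0 1/0/1 1/1/0 1/1/1 1/2/0 1/2/1}
target 0/0/0 ∈ {TSO,PSO}

SC:no TSO:yes PSO:yes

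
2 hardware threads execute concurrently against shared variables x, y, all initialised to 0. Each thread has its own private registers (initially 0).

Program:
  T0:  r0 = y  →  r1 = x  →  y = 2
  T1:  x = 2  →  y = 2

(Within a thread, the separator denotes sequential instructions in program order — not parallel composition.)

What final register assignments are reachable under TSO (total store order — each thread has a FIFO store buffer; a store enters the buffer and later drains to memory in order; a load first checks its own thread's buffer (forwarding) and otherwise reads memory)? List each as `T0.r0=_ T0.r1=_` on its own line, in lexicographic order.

T0.r0=0 T0.r1=0
T0.r0=0 T0.r1=2
T0.r0=2 T0.r1=2

outcome vector order: (T0.r0,T0.r1)
|TSO outcomes| = 3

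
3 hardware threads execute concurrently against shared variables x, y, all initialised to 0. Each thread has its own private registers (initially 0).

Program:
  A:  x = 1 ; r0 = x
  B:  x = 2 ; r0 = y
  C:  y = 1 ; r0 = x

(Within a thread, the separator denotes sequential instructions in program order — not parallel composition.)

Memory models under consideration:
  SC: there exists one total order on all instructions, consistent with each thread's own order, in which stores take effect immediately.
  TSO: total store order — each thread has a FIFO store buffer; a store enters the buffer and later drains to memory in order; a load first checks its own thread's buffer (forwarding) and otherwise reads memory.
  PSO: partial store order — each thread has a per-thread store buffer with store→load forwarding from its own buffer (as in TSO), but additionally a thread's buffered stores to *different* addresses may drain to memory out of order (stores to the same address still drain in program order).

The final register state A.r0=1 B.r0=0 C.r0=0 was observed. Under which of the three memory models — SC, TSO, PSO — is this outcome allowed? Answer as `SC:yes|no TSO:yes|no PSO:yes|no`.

outcome vector order: (A.r0,B.r0,C.r0)
[SC] allowed = {(1,0,1) (1,0,2) (1,1,0) (1,1,1) (1,1,2) (2,0,2) (2,1,0) (2,1,1) (2,1,2)}
[TSO] allowed = {(1,0,0) (1,0,1) (1,0,2) (1,1,0) (1,1,1) (1,1,2) (2,0,0) (2,0,1) (2,0,2) (2,1,0) (2,1,1) (2,1,2)}
[PSO] allowed = {(1,0,0) (1,0,1) (1,0,2) (1,1,0) (1,1,1) (1,1,2) (2,0,0) (2,0,1) (2,0,2) (2,1,0) (2,1,1) (2,1,2)}
target (1,0,0) ∈ {TSO,PSO}

SC:no TSO:yes PSO:yes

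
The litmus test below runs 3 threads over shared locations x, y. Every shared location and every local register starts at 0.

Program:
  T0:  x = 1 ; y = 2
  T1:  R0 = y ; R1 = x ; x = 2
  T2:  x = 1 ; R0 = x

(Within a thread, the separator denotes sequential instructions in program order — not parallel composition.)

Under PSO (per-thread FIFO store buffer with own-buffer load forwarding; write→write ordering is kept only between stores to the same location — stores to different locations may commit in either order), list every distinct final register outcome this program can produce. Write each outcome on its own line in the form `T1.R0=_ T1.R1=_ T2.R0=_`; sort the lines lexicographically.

T1.R0=0 T1.R1=0 T2.R0=1
T1.R0=0 T1.R1=0 T2.R0=2
T1.R0=0 T1.R1=1 T2.R0=1
T1.R0=0 T1.R1=1 T2.R0=2
T1.R0=2 T1.R1=0 T2.R0=1
T1.R0=2 T1.R1=0 T2.R0=2
T1.R0=2 T1.R1=1 T2.R0=1
T1.R0=2 T1.R1=1 T2.R0=2

outcome vector order: (T1.R0,T1.R1,T2.R0)
|PSO outcomes| = 8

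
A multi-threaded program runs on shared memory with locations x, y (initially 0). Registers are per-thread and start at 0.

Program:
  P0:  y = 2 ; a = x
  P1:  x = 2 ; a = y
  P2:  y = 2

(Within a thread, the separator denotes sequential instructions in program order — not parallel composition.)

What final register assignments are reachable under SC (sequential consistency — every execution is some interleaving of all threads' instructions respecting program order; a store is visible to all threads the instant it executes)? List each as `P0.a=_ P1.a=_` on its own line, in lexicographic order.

P0.a=0 P1.a=2
P0.a=2 P1.a=0
P0.a=2 P1.a=2

outcome vector order: (P0.a,P1.a)
|SC outcomes| = 3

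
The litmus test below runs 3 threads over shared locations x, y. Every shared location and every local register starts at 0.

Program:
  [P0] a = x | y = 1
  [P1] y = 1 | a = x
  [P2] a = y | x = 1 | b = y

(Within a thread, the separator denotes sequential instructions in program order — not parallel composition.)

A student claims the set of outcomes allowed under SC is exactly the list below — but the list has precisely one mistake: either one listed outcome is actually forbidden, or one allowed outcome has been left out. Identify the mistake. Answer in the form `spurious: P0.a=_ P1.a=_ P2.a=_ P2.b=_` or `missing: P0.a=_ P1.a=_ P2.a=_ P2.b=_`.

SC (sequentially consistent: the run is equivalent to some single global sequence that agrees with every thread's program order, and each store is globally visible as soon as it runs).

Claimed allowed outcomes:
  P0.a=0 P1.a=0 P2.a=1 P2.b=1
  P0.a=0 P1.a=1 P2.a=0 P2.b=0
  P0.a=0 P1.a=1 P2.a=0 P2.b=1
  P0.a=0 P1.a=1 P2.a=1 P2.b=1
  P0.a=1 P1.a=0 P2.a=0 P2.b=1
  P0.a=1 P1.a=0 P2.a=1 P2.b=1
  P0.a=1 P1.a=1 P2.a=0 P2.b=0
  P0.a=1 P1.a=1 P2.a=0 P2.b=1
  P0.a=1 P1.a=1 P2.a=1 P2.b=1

outcome vector order: (P0.a,P1.a,P2.a,P2.b)
[SC] allowed = {0/0/0/1; 0/0/1/1; 0/1/0/0; 0/1/0/1; 0/1/1/1; 1/0/0/1; 1/0/1/1; 1/1/0/0; 1/1/0/1; 1/1/1/1}
SC∖claimed = {0/0/0/1}

missing: P0.a=0 P1.a=0 P2.a=0 P2.b=1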